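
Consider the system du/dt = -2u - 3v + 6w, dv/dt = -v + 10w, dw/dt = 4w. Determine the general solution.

Coefficient matrix A = [[-2, -3, 6], [0, -1, 10], [0, 0, 4]].
det(A - λI) = 0 gives eigenvalues λ = -1, -2, 4.
For λ=-1: eigenvector (-3,1,0).
For λ=-2: eigenvector (1,0,0).
For λ=4: eigenvector (0,2,1).
General solution: K_1e^(-t)(-3,1,0) + K_2e^(-2t)(1,0,0) + K_3e^(4t)(0,2,1).

u(t) = -3K_1e^(-t) + K_2e^(-2t), v(t) = K_1e^(-t) + 2K_3e^(4t), w(t) = K_3e^(4t)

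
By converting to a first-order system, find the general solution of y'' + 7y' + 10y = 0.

y(t) = C_1e^(-2t) + C_2e^(-5t)

Let x_1 = y, x_2 = y'. Then x_1' = x_2 and x_2' = -10x_1 - 7x_2.
A = [[0,1],[-10,-7]]; det(A-λI) = λ^2 + 7λ + 10.
Eigenvalues λ = -2, -5 with eigenvectors (1,-2), (1,-5).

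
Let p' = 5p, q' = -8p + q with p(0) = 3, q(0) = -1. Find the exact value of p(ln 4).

A = [[5,0],[-8,1]]; eigenvalues λ = 5, 1.
Eigenvectors: (-1,2) for λ=5, (0,1) for λ=1.
From the initial condition, c_1 = -3, c_2 = 5.
p(ln 4) = (-3)(4^5)(-1) + (5)(4^1)(0) = 3072.

3072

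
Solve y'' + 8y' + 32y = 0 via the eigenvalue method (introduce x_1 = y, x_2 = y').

Let x_1 = y, x_2 = y'. Then x_1' = x_2 and x_2' = -32x_1 - 8x_2.
A = [[0,1],[-32,-8]]; det(A-λI) = λ^2 + 8λ + 32.
Eigenvalues λ = -4 ± 4i.

y(t) = K_1e^(-4t)cos(4t) + K_2e^(-4t)sin(4t)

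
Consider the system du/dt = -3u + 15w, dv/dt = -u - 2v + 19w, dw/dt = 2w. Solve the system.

u(t) = K_1e^(-3t) + 3K_3e^(2t), v(t) = K_1e^(-3t) + K_2e^(-2t) + 4K_3e^(2t), w(t) = K_3e^(2t)

Coefficient matrix A = [[-3, 0, 15], [-1, -2, 19], [0, 0, 2]].
det(A - λI) = 0 gives eigenvalues λ = -3, -2, 2.
For λ=-3: eigenvector (1,1,0).
For λ=-2: eigenvector (0,1,0).
For λ=2: eigenvector (3,4,1).
General solution: K_1e^(-3t)(1,1,0) + K_2e^(-2t)(0,1,0) + K_3e^(2t)(3,4,1).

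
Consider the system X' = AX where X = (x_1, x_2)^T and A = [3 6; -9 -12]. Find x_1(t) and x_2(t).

x_1(t) = -2K_1e^(-6t) + K_2e^(-3t), x_2(t) = 3K_1e^(-6t) - K_2e^(-3t)

Coefficient matrix A = [[3, 6], [-9, -12]].
Characteristic polynomial det(A - λI) = λ^2 + 9λ + 18 = 0.
Eigenvalues λ = -6, -3.
For λ=-6: (A-λI) row 1 is [9, 6], so an eigenvector is (-2, 3).
For λ=-3: (A-λI) row 1 is [6, 6], so an eigenvector is (1, -1).
General solution: K_1e^(-6t)(-2,3) + K_2e^(-3t)(1,-1).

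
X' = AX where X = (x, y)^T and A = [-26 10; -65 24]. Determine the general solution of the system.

Coefficient matrix A = [[-26, 10], [-65, 24]].
Characteristic polynomial det(A - λI) = λ^2 + 2λ + 26 = 0.
Eigenvalues λ = -1 ± 5i (complex conjugate pair).
For λ=-1+5i: an eigenvector is (-1,-3) - i(-1,-2) = (-1 + i, -3 + 2i).
A real fundamental pair from Re and Im of e^((-1+5i)t)v: X_1 = e^(-t)(cos(5t)·(-1,-3) + sin(5t)·(-1,-2)), X_2 = e^(-t)(sin(5t)·(-1,-3) - cos(5t)·(-1,-2)).
General solution: c_1X_1 + c_2X_2.

x(t) = -c_1e^(-t)sin(5t) - c_1e^(-t)cos(5t) - c_2e^(-t)sin(5t) + c_2e^(-t)cos(5t), y(t) = -2c_1e^(-t)sin(5t) - 3c_1e^(-t)cos(5t) - 3c_2e^(-t)sin(5t) + 2c_2e^(-t)cos(5t)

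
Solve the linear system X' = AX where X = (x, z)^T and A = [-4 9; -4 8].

Coefficient matrix A = [[-4, 9], [-4, 8]].
Characteristic polynomial det(A - λI) = λ^2 - 4λ + 4 = 0.
Single eigenvalue λ = 2 with algebraic multiplicity 2.
Eigenvector v = (3,2); generalized eigenvector w with (A-λI)w=v is (-2,-1).
General solution: e^(2t)[K_1·v + K_2·(t·v + w)].

x(t) = 3K_1e^(2t) + 3K_2te^(2t) - 2K_2e^(2t), z(t) = 2K_1e^(2t) + 2K_2te^(2t) - K_2e^(2t)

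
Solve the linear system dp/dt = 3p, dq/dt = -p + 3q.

Coefficient matrix A = [[3, 0], [-1, 3]].
Characteristic polynomial det(A - λI) = λ^2 - 6λ + 9 = 0.
Single eigenvalue λ = 3 with algebraic multiplicity 2.
Eigenvector v = (0,-1); generalized eigenvector w with (A-λI)w=v is (1,2).
General solution: e^(3t)[K_1·v + K_2·(t·v + w)].

p(t) = K_2e^(3t), q(t) = -K_1e^(3t) - K_2te^(3t) + 2K_2e^(3t)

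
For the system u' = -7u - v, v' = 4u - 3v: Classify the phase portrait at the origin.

A = [[-7,-1],[4,-3]]; det(A-λI) = λ^2 + 10λ + 25.
repeated λ = -5 with a single eigenvector.

stable improper node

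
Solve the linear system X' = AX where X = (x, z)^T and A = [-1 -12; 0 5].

x(t) = -2C_1e^(5t) - C_2e^(-t), z(t) = C_1e^(5t)

Coefficient matrix A = [[-1, -12], [0, 5]].
Characteristic polynomial det(A - λI) = λ^2 - 4λ - 5 = 0.
Eigenvalues λ = 5, -1.
For λ=5: (A-λI) row 1 is [-6, -12], so an eigenvector is (-2, 1).
For λ=-1: (A-λI) row 1 is [0, -12], so an eigenvector is (-1, 0).
General solution: C_1e^(5t)(-2,1) + C_2e^(-t)(-1,0).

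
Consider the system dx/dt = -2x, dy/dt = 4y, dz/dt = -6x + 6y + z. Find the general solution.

x(t) = C_2e^(-2t), y(t) = C_1e^(4t), z(t) = 2C_1e^(4t) + 2C_2e^(-2t) + C_3e^(t)

Coefficient matrix A = [[-2, 0, 0], [0, 4, 0], [-6, 6, 1]].
det(A - λI) = 0 gives eigenvalues λ = 4, -2, 1.
For λ=4: eigenvector (0,1,2).
For λ=-2: eigenvector (1,0,2).
For λ=1: eigenvector (0,0,1).
General solution: C_1e^(4t)(0,1,2) + C_2e^(-2t)(1,0,2) + C_3e^(t)(0,0,1).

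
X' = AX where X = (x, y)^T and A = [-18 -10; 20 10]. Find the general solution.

x(t) = C_1e^(-4t)sin(2t) + 2C_1e^(-4t)cos(2t) + 2C_2e^(-4t)sin(2t) - C_2e^(-4t)cos(2t), y(t) = -C_1e^(-4t)sin(2t) - 3C_1e^(-4t)cos(2t) - 3C_2e^(-4t)sin(2t) + C_2e^(-4t)cos(2t)

Coefficient matrix A = [[-18, -10], [20, 10]].
Characteristic polynomial det(A - λI) = λ^2 + 8λ + 20 = 0.
Eigenvalues λ = -4 ± 2i (complex conjugate pair).
For λ=-4+2i: an eigenvector is (2,-3) - i(1,-1) = (2 - i, -3 + i).
A real fundamental pair from Re and Im of e^((-4+2i)t)v: X_1 = e^(-4t)(cos(2t)·(2,-3) + sin(2t)·(1,-1)), X_2 = e^(-4t)(sin(2t)·(2,-3) - cos(2t)·(1,-1)).
General solution: C_1X_1 + C_2X_2.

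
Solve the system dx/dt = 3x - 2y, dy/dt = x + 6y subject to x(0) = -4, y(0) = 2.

Coefficient matrix A = [[3, -2], [1, 6]].
Characteristic polynomial det(A - λI) = λ^2 - 9λ + 20 = 0.
Eigenvalues λ = 5, 4.
For λ=5: (A-λI) row 1 is [-2, -2], so an eigenvector is (-1, 1).
For λ=4: (A-λI) row 1 is [-1, -2], so an eigenvector is (-2, 1).
General solution: c_1e^(5t)(-1,1) + c_2e^(4t)(-2,1).
Applying x(0)=-4, y(0)=2 gives c_1=0, c_2=2.

x(t) = -4e^(4t), y(t) = 2e^(4t)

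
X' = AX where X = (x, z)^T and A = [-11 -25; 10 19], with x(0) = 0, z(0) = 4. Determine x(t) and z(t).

x(t) = -20e^(4t)sin(5t), z(t) = 12e^(4t)sin(5t) + 4e^(4t)cos(5t)

Coefficient matrix A = [[-11, -25], [10, 19]].
Characteristic polynomial det(A - λI) = λ^2 - 8λ + 41 = 0.
Eigenvalues λ = 4 ± 5i (complex conjugate pair).
For λ=4+5i: an eigenvector is (-2,1) - i(1,-1) = (-2 - i, 1 + i).
A real fundamental pair from Re and Im of e^((4+5i)t)v: X_1 = e^(4t)(cos(5t)·(-2,1) + sin(5t)·(1,-1)), X_2 = e^(4t)(sin(5t)·(-2,1) - cos(5t)·(1,-1)).
General solution: c_1X_1 + c_2X_2.
Applying x(0)=0, z(0)=4 gives c_1=-4, c_2=8.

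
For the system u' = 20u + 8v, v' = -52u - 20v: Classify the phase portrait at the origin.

A = [[20,8],[-52,-20]]; det(A-λI) = λ^2 + 16.
λ = 0 ± 4i: zero real part.

center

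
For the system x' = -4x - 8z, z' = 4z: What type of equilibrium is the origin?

A = [[-4,-8],[0,4]]; det(A-λI) = λ^2 - 16.
λ = -4, 4: opposite signs.

saddle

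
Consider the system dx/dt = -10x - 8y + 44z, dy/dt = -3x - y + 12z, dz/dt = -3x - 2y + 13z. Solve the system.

x(t) = -3C_1e^(2t) + 4C_2e^(-t) + 4C_3e^(t), y(t) = -C_1e^(2t) + C_2e^(-t), z(t) = -C_1e^(2t) + C_2e^(-t) + C_3e^(t)

Coefficient matrix A = [[-10, -8, 44], [-3, -1, 12], [-3, -2, 13]].
det(A - λI) = 0 gives eigenvalues λ = 2, -1, 1.
For λ=2: eigenvector (-3,-1,-1).
For λ=-1: eigenvector (4,1,1).
For λ=1: eigenvector (4,0,1).
General solution: C_1e^(2t)(-3,-1,-1) + C_2e^(-t)(4,1,1) + C_3e^(t)(4,0,1).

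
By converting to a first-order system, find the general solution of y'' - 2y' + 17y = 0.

y(t) = C_1e^(t)cos(4t) + C_2e^(t)sin(4t)

Let x_1 = y, x_2 = y'. Then x_1' = x_2 and x_2' = -17x_1 + 2x_2.
A = [[0,1],[-17,2]]; det(A-λI) = λ^2 - 2λ + 17.
Eigenvalues λ = 1 ± 4i.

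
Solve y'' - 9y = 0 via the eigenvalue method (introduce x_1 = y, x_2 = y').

Let x_1 = y, x_2 = y'. Then x_1' = x_2 and x_2' = 9x_1.
A = [[0,1],[9,0]]; det(A-λI) = λ^2 - 9.
Eigenvalues λ = 3, -3 with eigenvectors (1,3), (1,-3).

y(t) = C_1e^(3t) + C_2e^(-3t)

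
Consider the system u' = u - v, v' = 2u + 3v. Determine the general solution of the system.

u(t) = -c_1e^(2t)sin(t) + c_2e^(2t)cos(t), v(t) = c_1e^(2t)sin(t) + c_1e^(2t)cos(t) + c_2e^(2t)sin(t) - c_2e^(2t)cos(t)

Coefficient matrix A = [[1, -1], [2, 3]].
Characteristic polynomial det(A - λI) = λ^2 - 4λ + 5 = 0.
Eigenvalues λ = 2 ± i (complex conjugate pair).
For λ=2+i: an eigenvector is (0,1) - i(-1,1) = (0 + i, 1 - i).
A real fundamental pair from Re and Im of e^((2+i)t)v: X_1 = e^(2t)(cos(t)·(0,1) + sin(t)·(-1,1)), X_2 = e^(2t)(sin(t)·(0,1) - cos(t)·(-1,1)).
General solution: c_1X_1 + c_2X_2.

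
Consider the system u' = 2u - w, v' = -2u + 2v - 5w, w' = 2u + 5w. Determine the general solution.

Coefficient matrix A = [[2, 0, -1], [-2, 2, -5], [2, 0, 5]].
det(A - λI) = 0 gives eigenvalues λ = 4, 2, 3.
For λ=4: eigenvector (1,4,-2).
For λ=2: eigenvector (0,1,0).
For λ=3: eigenvector (1,3,-1).
General solution: K_1e^(4t)(1,4,-2) + K_2e^(2t)(0,1,0) + K_3e^(3t)(1,3,-1).

u(t) = K_1e^(4t) + K_3e^(3t), v(t) = 4K_1e^(4t) + K_2e^(2t) + 3K_3e^(3t), w(t) = -2K_1e^(4t) - K_3e^(3t)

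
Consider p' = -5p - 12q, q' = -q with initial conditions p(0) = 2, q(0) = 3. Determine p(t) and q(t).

Coefficient matrix A = [[-5, -12], [0, -1]].
Characteristic polynomial det(A - λI) = λ^2 + 6λ + 5 = 0.
Eigenvalues λ = -5, -1.
For λ=-5: (A-λI) row 1 is [0, -12], so an eigenvector is (1, 0).
For λ=-1: (A-λI) row 1 is [-4, -12], so an eigenvector is (-3, 1).
General solution: C_1e^(-5t)(1,0) + C_2e^(-t)(-3,1).
Applying p(0)=2, q(0)=3 gives C_1=11, C_2=3.

p(t) = -9e^(-t) + 11e^(-5t), q(t) = 3e^(-t)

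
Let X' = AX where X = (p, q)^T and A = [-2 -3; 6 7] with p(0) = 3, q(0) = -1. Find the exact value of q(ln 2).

A = [[-2,-3],[6,7]]; eigenvalues λ = 1, 4.
Eigenvectors: (1,-1) for λ=1, (1,-2) for λ=4.
From the initial condition, c_1 = 5, c_2 = -2.
q(ln 2) = (5)(2^1)(-1) + (-2)(2^4)(-2) = 54.

54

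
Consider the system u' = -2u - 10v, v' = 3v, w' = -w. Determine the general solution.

Coefficient matrix A = [[-2, -10, 0], [0, 3, 0], [0, 0, -1]].
det(A - λI) = 0 gives eigenvalues λ = -2, 3, -1.
For λ=-2: eigenvector (1,0,0).
For λ=3: eigenvector (-2,1,0).
For λ=-1: eigenvector (0,0,1).
General solution: c_1e^(-2t)(1,0,0) + c_2e^(3t)(-2,1,0) + c_3e^(-t)(0,0,1).

u(t) = c_1e^(-2t) - 2c_2e^(3t), v(t) = c_2e^(3t), w(t) = c_3e^(-t)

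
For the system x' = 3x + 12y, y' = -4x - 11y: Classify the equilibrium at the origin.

stable node

A = [[3,12],[-4,-11]]; det(A-λI) = λ^2 + 8λ + 15.
λ = -5, -3: both negative.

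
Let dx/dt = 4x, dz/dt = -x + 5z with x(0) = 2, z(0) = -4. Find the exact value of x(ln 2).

A = [[4,0],[-1,5]]; eigenvalues λ = 5, 4.
Eigenvectors: (0,-1) for λ=5, (1,1) for λ=4.
From the initial condition, c_1 = 6, c_2 = 2.
x(ln 2) = (6)(2^5)(0) + (2)(2^4)(1) = 32.

32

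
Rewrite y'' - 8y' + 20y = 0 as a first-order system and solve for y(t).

y(t) = c_1e^(4t)cos(2t) + c_2e^(4t)sin(2t)

Let x_1 = y, x_2 = y'. Then x_1' = x_2 and x_2' = -20x_1 + 8x_2.
A = [[0,1],[-20,8]]; det(A-λI) = λ^2 - 8λ + 20.
Eigenvalues λ = 4 ± 2i.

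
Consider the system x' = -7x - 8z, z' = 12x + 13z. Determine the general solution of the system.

x(t) = 2c_1e^(5t) - c_2e^(t), z(t) = -3c_1e^(5t) + c_2e^(t)

Coefficient matrix A = [[-7, -8], [12, 13]].
Characteristic polynomial det(A - λI) = λ^2 - 6λ + 5 = 0.
Eigenvalues λ = 5, 1.
For λ=5: (A-λI) row 1 is [-12, -8], so an eigenvector is (2, -3).
For λ=1: (A-λI) row 1 is [-8, -8], so an eigenvector is (-1, 1).
General solution: c_1e^(5t)(2,-3) + c_2e^(t)(-1,1).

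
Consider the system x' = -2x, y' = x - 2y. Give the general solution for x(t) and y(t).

x(t) = C_2e^(-2t), y(t) = C_1e^(-2t) + C_2te^(-2t) + 3C_2e^(-2t)

Coefficient matrix A = [[-2, 0], [1, -2]].
Characteristic polynomial det(A - λI) = λ^2 + 4λ + 4 = 0.
Single eigenvalue λ = -2 with algebraic multiplicity 2.
Eigenvector v = (0,1); generalized eigenvector w with (A-λI)w=v is (1,3).
General solution: e^(-2t)[C_1·v + C_2·(t·v + w)].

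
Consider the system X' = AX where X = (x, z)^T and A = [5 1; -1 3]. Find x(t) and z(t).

x(t) = -K_1e^(4t) - K_2te^(4t) + K_2e^(4t), z(t) = K_1e^(4t) + K_2te^(4t) - 2K_2e^(4t)

Coefficient matrix A = [[5, 1], [-1, 3]].
Characteristic polynomial det(A - λI) = λ^2 - 8λ + 16 = 0.
Single eigenvalue λ = 4 with algebraic multiplicity 2.
Eigenvector v = (-1,1); generalized eigenvector w with (A-λI)w=v is (1,-2).
General solution: e^(4t)[K_1·v + K_2·(t·v + w)].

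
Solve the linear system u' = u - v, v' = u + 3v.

Coefficient matrix A = [[1, -1], [1, 3]].
Characteristic polynomial det(A - λI) = λ^2 - 4λ + 4 = 0.
Single eigenvalue λ = 2 with algebraic multiplicity 2.
Eigenvector v = (1,-1); generalized eigenvector w with (A-λI)w=v is (2,-3).
General solution: e^(2t)[c_1·v + c_2·(t·v + w)].

u(t) = c_1e^(2t) + c_2te^(2t) + 2c_2e^(2t), v(t) = -c_1e^(2t) - c_2te^(2t) - 3c_2e^(2t)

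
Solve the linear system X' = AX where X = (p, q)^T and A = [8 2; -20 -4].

p(t) = c_1e^(2t)cos(2t) + c_2e^(2t)sin(2t), q(t) = -c_1e^(2t)sin(2t) - 3c_1e^(2t)cos(2t) - 3c_2e^(2t)sin(2t) + c_2e^(2t)cos(2t)

Coefficient matrix A = [[8, 2], [-20, -4]].
Characteristic polynomial det(A - λI) = λ^2 - 4λ + 8 = 0.
Eigenvalues λ = 2 ± 2i (complex conjugate pair).
For λ=2+2i: an eigenvector is (1,-3) - i(0,-1) = (1, -3 + i).
A real fundamental pair from Re and Im of e^((2+2i)t)v: X_1 = e^(2t)(cos(2t)·(1,-3) + sin(2t)·(0,-1)), X_2 = e^(2t)(sin(2t)·(1,-3) - cos(2t)·(0,-1)).
General solution: c_1X_1 + c_2X_2.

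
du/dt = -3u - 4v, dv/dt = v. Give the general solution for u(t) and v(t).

u(t) = -C_1e^(t) - C_2e^(-3t), v(t) = C_1e^(t)

Coefficient matrix A = [[-3, -4], [0, 1]].
Characteristic polynomial det(A - λI) = λ^2 + 2λ - 3 = 0.
Eigenvalues λ = 1, -3.
For λ=1: (A-λI) row 1 is [-4, -4], so an eigenvector is (-1, 1).
For λ=-3: (A-λI) row 1 is [0, -4], so an eigenvector is (-1, 0).
General solution: C_1e^(t)(-1,1) + C_2e^(-3t)(-1,0).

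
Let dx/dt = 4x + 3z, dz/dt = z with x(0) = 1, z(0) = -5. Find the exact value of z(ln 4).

-20

A = [[4,3],[0,1]]; eigenvalues λ = 4, 1.
Eigenvectors: (1,0) for λ=4, (1,-1) for λ=1.
From the initial condition, c_1 = -4, c_2 = 5.
z(ln 4) = (-4)(4^4)(0) + (5)(4^1)(-1) = -20.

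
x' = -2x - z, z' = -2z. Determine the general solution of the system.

x(t) = -K_1e^(-2t) - K_2te^(-2t) + 3K_2e^(-2t), z(t) = K_2e^(-2t)

Coefficient matrix A = [[-2, -1], [0, -2]].
Characteristic polynomial det(A - λI) = λ^2 + 4λ + 4 = 0.
Single eigenvalue λ = -2 with algebraic multiplicity 2.
Eigenvector v = (-1,0); generalized eigenvector w with (A-λI)w=v is (3,1).
General solution: e^(-2t)[K_1·v + K_2·(t·v + w)].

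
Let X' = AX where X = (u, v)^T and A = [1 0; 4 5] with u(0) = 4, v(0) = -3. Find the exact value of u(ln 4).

A = [[1,0],[4,5]]; eigenvalues λ = 5, 1.
Eigenvectors: (0,-1) for λ=5, (-1,1) for λ=1.
From the initial condition, c_1 = -1, c_2 = -4.
u(ln 4) = (-1)(4^5)(0) + (-4)(4^1)(-1) = 16.

16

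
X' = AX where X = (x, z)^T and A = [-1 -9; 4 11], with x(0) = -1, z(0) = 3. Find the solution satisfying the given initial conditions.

Coefficient matrix A = [[-1, -9], [4, 11]].
Characteristic polynomial det(A - λI) = λ^2 - 10λ + 25 = 0.
Single eigenvalue λ = 5 with algebraic multiplicity 2.
Eigenvector v = (3,-2); generalized eigenvector w with (A-λI)w=v is (-2,1).
General solution: e^(5t)[K_1·v + K_2·(t·v + w)].
Applying x(0)=-1, z(0)=3 gives K_1=-5, K_2=-7.

x(t) = -21te^(5t) - e^(5t), z(t) = 14te^(5t) + 3e^(5t)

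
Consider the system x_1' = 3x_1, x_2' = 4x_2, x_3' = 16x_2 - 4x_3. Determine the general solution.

x_1(t) = c_1e^(3t), x_2(t) = c_2e^(4t), x_3(t) = 2c_2e^(4t) + c_3e^(-4t)

Coefficient matrix A = [[3, 0, 0], [0, 4, 0], [0, 16, -4]].
det(A - λI) = 0 gives eigenvalues λ = 3, 4, -4.
For λ=3: eigenvector (1,0,0).
For λ=4: eigenvector (0,1,2).
For λ=-4: eigenvector (0,0,1).
General solution: c_1e^(3t)(1,0,0) + c_2e^(4t)(0,1,2) + c_3e^(-4t)(0,0,1).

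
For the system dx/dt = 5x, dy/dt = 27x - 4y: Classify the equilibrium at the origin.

A = [[5,0],[27,-4]]; det(A-λI) = λ^2 - λ - 20.
λ = -4, 5: opposite signs.

saddle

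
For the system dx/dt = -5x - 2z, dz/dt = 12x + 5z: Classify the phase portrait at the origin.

A = [[-5,-2],[12,5]]; det(A-λI) = λ^2 - 1.
λ = 1, -1: opposite signs.

saddle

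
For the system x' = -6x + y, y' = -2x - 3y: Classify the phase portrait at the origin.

stable node

A = [[-6,1],[-2,-3]]; det(A-λI) = λ^2 + 9λ + 20.
λ = -5, -4: both negative.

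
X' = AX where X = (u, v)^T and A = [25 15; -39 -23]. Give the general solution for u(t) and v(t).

u(t) = C_1e^(t)sin(3t) + 2C_1e^(t)cos(3t) + 2C_2e^(t)sin(3t) - C_2e^(t)cos(3t), v(t) = -2C_1e^(t)sin(3t) - 3C_1e^(t)cos(3t) - 3C_2e^(t)sin(3t) + 2C_2e^(t)cos(3t)

Coefficient matrix A = [[25, 15], [-39, -23]].
Characteristic polynomial det(A - λI) = λ^2 - 2λ + 10 = 0.
Eigenvalues λ = 1 ± 3i (complex conjugate pair).
For λ=1+3i: an eigenvector is (2,-3) - i(1,-2) = (2 - i, -3 + 2i).
A real fundamental pair from Re and Im of e^((1+3i)t)v: X_1 = e^(t)(cos(3t)·(2,-3) + sin(3t)·(1,-2)), X_2 = e^(t)(sin(3t)·(2,-3) - cos(3t)·(1,-2)).
General solution: C_1X_1 + C_2X_2.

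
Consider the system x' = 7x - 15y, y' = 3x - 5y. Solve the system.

Coefficient matrix A = [[7, -15], [3, -5]].
Characteristic polynomial det(A - λI) = λ^2 - 2λ + 10 = 0.
Eigenvalues λ = 1 ± 3i (complex conjugate pair).
For λ=1+3i: an eigenvector is (-2,-1) - i(1,0) = (-2 - i, -1).
A real fundamental pair from Re and Im of e^((1+3i)t)v: X_1 = e^(t)(cos(3t)·(-2,-1) + sin(3t)·(1,0)), X_2 = e^(t)(sin(3t)·(-2,-1) - cos(3t)·(1,0)).
General solution: c_1X_1 + c_2X_2.

x(t) = c_1e^(t)sin(3t) - 2c_1e^(t)cos(3t) - 2c_2e^(t)sin(3t) - c_2e^(t)cos(3t), y(t) = -c_1e^(t)cos(3t) - c_2e^(t)sin(3t)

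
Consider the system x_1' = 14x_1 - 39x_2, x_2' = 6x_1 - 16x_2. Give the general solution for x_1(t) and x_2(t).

x_1(t) = -2c_1e^(-t)sin(3t) - 3c_1e^(-t)cos(3t) - 3c_2e^(-t)sin(3t) + 2c_2e^(-t)cos(3t), x_2(t) = -c_1e^(-t)sin(3t) - c_1e^(-t)cos(3t) - c_2e^(-t)sin(3t) + c_2e^(-t)cos(3t)

Coefficient matrix A = [[14, -39], [6, -16]].
Characteristic polynomial det(A - λI) = λ^2 + 2λ + 10 = 0.
Eigenvalues λ = -1 ± 3i (complex conjugate pair).
For λ=-1+3i: an eigenvector is (-3,-1) - i(-2,-1) = (-3 + 2i, -1 + i).
A real fundamental pair from Re and Im of e^((-1+3i)t)v: X_1 = e^(-t)(cos(3t)·(-3,-1) + sin(3t)·(-2,-1)), X_2 = e^(-t)(sin(3t)·(-3,-1) - cos(3t)·(-2,-1)).
General solution: c_1X_1 + c_2X_2.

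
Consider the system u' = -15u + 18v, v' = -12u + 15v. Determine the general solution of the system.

Coefficient matrix A = [[-15, 18], [-12, 15]].
Characteristic polynomial det(A - λI) = λ^2 - 9 = 0.
Eigenvalues λ = -3, 3.
For λ=-3: (A-λI) row 1 is [-12, 18], so an eigenvector is (-3, -2).
For λ=3: (A-λI) row 1 is [-18, 18], so an eigenvector is (1, 1).
General solution: c_1e^(-3t)(-3,-2) + c_2e^(3t)(1,1).

u(t) = -3c_1e^(-3t) + c_2e^(3t), v(t) = -2c_1e^(-3t) + c_2e^(3t)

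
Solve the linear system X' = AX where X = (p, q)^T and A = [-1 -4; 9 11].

p(t) = 2c_1e^(5t) + 2c_2te^(5t) + c_2e^(5t), q(t) = -3c_1e^(5t) - 3c_2te^(5t) - 2c_2e^(5t)

Coefficient matrix A = [[-1, -4], [9, 11]].
Characteristic polynomial det(A - λI) = λ^2 - 10λ + 25 = 0.
Single eigenvalue λ = 5 with algebraic multiplicity 2.
Eigenvector v = (2,-3); generalized eigenvector w with (A-λI)w=v is (1,-2).
General solution: e^(5t)[c_1·v + c_2·(t·v + w)].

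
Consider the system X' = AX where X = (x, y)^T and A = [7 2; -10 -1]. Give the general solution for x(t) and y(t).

Coefficient matrix A = [[7, 2], [-10, -1]].
Characteristic polynomial det(A - λI) = λ^2 - 6λ + 13 = 0.
Eigenvalues λ = 3 ± 2i (complex conjugate pair).
For λ=3+2i: an eigenvector is (0,-1) - i(-1,2) = (0 + i, -1 - 2i).
A real fundamental pair from Re and Im of e^((3+2i)t)v: X_1 = e^(3t)(cos(2t)·(0,-1) + sin(2t)·(-1,2)), X_2 = e^(3t)(sin(2t)·(0,-1) - cos(2t)·(-1,2)).
General solution: C_1X_1 + C_2X_2.

x(t) = -C_1e^(3t)sin(2t) + C_2e^(3t)cos(2t), y(t) = 2C_1e^(3t)sin(2t) - C_1e^(3t)cos(2t) - C_2e^(3t)sin(2t) - 2C_2e^(3t)cos(2t)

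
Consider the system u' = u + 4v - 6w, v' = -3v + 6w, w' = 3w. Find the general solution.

u(t) = K_1e^(-3t) - K_2e^(3t) + K_3e^(t), v(t) = -K_1e^(-3t) + K_2e^(3t), w(t) = K_2e^(3t)

Coefficient matrix A = [[1, 4, -6], [0, -3, 6], [0, 0, 3]].
det(A - λI) = 0 gives eigenvalues λ = -3, 3, 1.
For λ=-3: eigenvector (1,-1,0).
For λ=3: eigenvector (-1,1,1).
For λ=1: eigenvector (1,0,0).
General solution: K_1e^(-3t)(1,-1,0) + K_2e^(3t)(-1,1,1) + K_3e^(t)(1,0,0).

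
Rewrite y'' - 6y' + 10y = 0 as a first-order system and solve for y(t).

y(t) = c_1e^(3t)cos(t) + c_2e^(3t)sin(t)

Let x_1 = y, x_2 = y'. Then x_1' = x_2 and x_2' = -10x_1 + 6x_2.
A = [[0,1],[-10,6]]; det(A-λI) = λ^2 - 6λ + 10.
Eigenvalues λ = 3 ± i.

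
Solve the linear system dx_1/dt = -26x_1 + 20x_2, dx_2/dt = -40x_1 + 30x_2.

x_1(t) = -C_1e^(2t)sin(4t) - 2C_1e^(2t)cos(4t) - 2C_2e^(2t)sin(4t) + C_2e^(2t)cos(4t), x_2(t) = -C_1e^(2t)sin(4t) - 3C_1e^(2t)cos(4t) - 3C_2e^(2t)sin(4t) + C_2e^(2t)cos(4t)

Coefficient matrix A = [[-26, 20], [-40, 30]].
Characteristic polynomial det(A - λI) = λ^2 - 4λ + 20 = 0.
Eigenvalues λ = 2 ± 4i (complex conjugate pair).
For λ=2+4i: an eigenvector is (-2,-3) - i(-1,-1) = (-2 + i, -3 + i).
A real fundamental pair from Re and Im of e^((2+4i)t)v: X_1 = e^(2t)(cos(4t)·(-2,-3) + sin(4t)·(-1,-1)), X_2 = e^(2t)(sin(4t)·(-2,-3) - cos(4t)·(-1,-1)).
General solution: C_1X_1 + C_2X_2.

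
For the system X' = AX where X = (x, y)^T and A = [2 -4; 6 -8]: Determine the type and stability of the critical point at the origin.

stable node

A = [[2,-4],[6,-8]]; det(A-λI) = λ^2 + 6λ + 8.
λ = -2, -4: both negative.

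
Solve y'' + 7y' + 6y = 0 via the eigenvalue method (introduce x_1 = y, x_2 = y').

Let x_1 = y, x_2 = y'. Then x_1' = x_2 and x_2' = -6x_1 - 7x_2.
A = [[0,1],[-6,-7]]; det(A-λI) = λ^2 + 7λ + 6.
Eigenvalues λ = -6, -1 with eigenvectors (1,-6), (1,-1).

y(t) = C_1e^(-6t) + C_2e^(-t)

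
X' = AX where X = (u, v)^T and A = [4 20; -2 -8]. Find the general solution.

u(t) = -C_1e^(-2t)sin(2t) + 3C_1e^(-2t)cos(2t) + 3C_2e^(-2t)sin(2t) + C_2e^(-2t)cos(2t), v(t) = -C_1e^(-2t)cos(2t) - C_2e^(-2t)sin(2t)

Coefficient matrix A = [[4, 20], [-2, -8]].
Characteristic polynomial det(A - λI) = λ^2 + 4λ + 8 = 0.
Eigenvalues λ = -2 ± 2i (complex conjugate pair).
For λ=-2+2i: an eigenvector is (3,-1) - i(-1,0) = (3 + i, -1).
A real fundamental pair from Re and Im of e^((-2+2i)t)v: X_1 = e^(-2t)(cos(2t)·(3,-1) + sin(2t)·(-1,0)), X_2 = e^(-2t)(sin(2t)·(3,-1) - cos(2t)·(-1,0)).
General solution: C_1X_1 + C_2X_2.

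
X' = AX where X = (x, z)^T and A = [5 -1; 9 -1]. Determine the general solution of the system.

Coefficient matrix A = [[5, -1], [9, -1]].
Characteristic polynomial det(A - λI) = λ^2 - 4λ + 4 = 0.
Single eigenvalue λ = 2 with algebraic multiplicity 2.
Eigenvector v = (-1,-3); generalized eigenvector w with (A-λI)w=v is (0,1).
General solution: e^(2t)[c_1·v + c_2·(t·v + w)].

x(t) = -c_1e^(2t) - c_2te^(2t), z(t) = -3c_1e^(2t) - 3c_2te^(2t) + c_2e^(2t)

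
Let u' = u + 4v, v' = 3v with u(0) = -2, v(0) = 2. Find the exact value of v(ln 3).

54

A = [[1,4],[0,3]]; eigenvalues λ = 1, 3.
Eigenvectors: (1,0) for λ=1, (2,1) for λ=3.
From the initial condition, c_1 = -6, c_2 = 2.
v(ln 3) = (-6)(3^1)(0) + (2)(3^3)(1) = 54.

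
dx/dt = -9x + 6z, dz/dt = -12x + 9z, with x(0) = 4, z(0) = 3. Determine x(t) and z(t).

Coefficient matrix A = [[-9, 6], [-12, 9]].
Characteristic polynomial det(A - λI) = λ^2 - 9 = 0.
Eigenvalues λ = -3, 3.
For λ=-3: (A-λI) row 1 is [-6, 6], so an eigenvector is (-1, -1).
For λ=3: (A-λI) row 1 is [-12, 6], so an eigenvector is (1, 2).
General solution: K_1e^(-3t)(-1,-1) + K_2e^(3t)(1,2).
Applying x(0)=4, z(0)=3 gives K_1=-5, K_2=-1.

x(t) = -e^(3t) + 5e^(-3t), z(t) = -2e^(3t) + 5e^(-3t)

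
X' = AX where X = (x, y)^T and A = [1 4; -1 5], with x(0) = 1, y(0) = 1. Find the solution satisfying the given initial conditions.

x(t) = 2te^(3t) + e^(3t), y(t) = te^(3t) + e^(3t)

Coefficient matrix A = [[1, 4], [-1, 5]].
Characteristic polynomial det(A - λI) = λ^2 - 6λ + 9 = 0.
Single eigenvalue λ = 3 with algebraic multiplicity 2.
Eigenvector v = (2,1); generalized eigenvector w with (A-λI)w=v is (1,1).
General solution: e^(3t)[C_1·v + C_2·(t·v + w)].
Applying x(0)=1, y(0)=1 gives C_1=0, C_2=1.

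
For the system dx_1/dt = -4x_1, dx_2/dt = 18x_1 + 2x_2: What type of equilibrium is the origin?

A = [[-4,0],[18,2]]; det(A-λI) = λ^2 + 2λ - 8.
λ = 2, -4: opposite signs.

saddle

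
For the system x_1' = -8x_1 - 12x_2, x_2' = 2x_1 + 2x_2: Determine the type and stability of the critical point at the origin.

A = [[-8,-12],[2,2]]; det(A-λI) = λ^2 + 6λ + 8.
λ = -2, -4: both negative.

stable node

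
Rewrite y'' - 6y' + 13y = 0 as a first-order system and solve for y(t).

Let x_1 = y, x_2 = y'. Then x_1' = x_2 and x_2' = -13x_1 + 6x_2.
A = [[0,1],[-13,6]]; det(A-λI) = λ^2 - 6λ + 13.
Eigenvalues λ = 3 ± 2i.

y(t) = K_1e^(3t)cos(2t) + K_2e^(3t)sin(2t)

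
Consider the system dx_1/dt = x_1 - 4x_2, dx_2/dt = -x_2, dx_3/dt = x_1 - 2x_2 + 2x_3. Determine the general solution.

x_1(t) = 2c_2e^(-t) - c_3e^(t), x_2(t) = c_2e^(-t), x_3(t) = c_1e^(2t) + c_3e^(t)

Coefficient matrix A = [[1, -4, 0], [0, -1, 0], [1, -2, 2]].
det(A - λI) = 0 gives eigenvalues λ = 2, -1, 1.
For λ=2: eigenvector (0,0,1).
For λ=-1: eigenvector (2,1,0).
For λ=1: eigenvector (-1,0,1).
General solution: c_1e^(2t)(0,0,1) + c_2e^(-t)(2,1,0) + c_3e^(t)(-1,0,1).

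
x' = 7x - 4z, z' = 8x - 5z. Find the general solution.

x(t) = C_1e^(3t) + C_2e^(-t), z(t) = C_1e^(3t) + 2C_2e^(-t)

Coefficient matrix A = [[7, -4], [8, -5]].
Characteristic polynomial det(A - λI) = λ^2 - 2λ - 3 = 0.
Eigenvalues λ = 3, -1.
For λ=3: (A-λI) row 1 is [4, -4], so an eigenvector is (1, 1).
For λ=-1: (A-λI) row 1 is [8, -4], so an eigenvector is (1, 2).
General solution: C_1e^(3t)(1,1) + C_2e^(-t)(1,2).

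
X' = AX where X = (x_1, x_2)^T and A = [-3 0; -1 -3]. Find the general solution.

x_1(t) = -K_2e^(-3t), x_2(t) = K_1e^(-3t) + K_2te^(-3t) + K_2e^(-3t)

Coefficient matrix A = [[-3, 0], [-1, -3]].
Characteristic polynomial det(A - λI) = λ^2 + 6λ + 9 = 0.
Single eigenvalue λ = -3 with algebraic multiplicity 2.
Eigenvector v = (0,1); generalized eigenvector w with (A-λI)w=v is (-1,1).
General solution: e^(-3t)[K_1·v + K_2·(t·v + w)].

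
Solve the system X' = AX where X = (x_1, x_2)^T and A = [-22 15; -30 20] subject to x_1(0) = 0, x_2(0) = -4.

x_1(t) = -20e^(-t)sin(3t), x_2(t) = -28e^(-t)sin(3t) - 4e^(-t)cos(3t)

Coefficient matrix A = [[-22, 15], [-30, 20]].
Characteristic polynomial det(A - λI) = λ^2 + 2λ + 10 = 0.
Eigenvalues λ = -1 ± 3i (complex conjugate pair).
For λ=-1+3i: an eigenvector is (2,3) - i(1,1) = (2 - i, 3 - i).
A real fundamental pair from Re and Im of e^((-1+3i)t)v: X_1 = e^(-t)(cos(3t)·(2,3) + sin(3t)·(1,1)), X_2 = e^(-t)(sin(3t)·(2,3) - cos(3t)·(1,1)).
General solution: C_1X_1 + C_2X_2.
Applying x_1(0)=0, x_2(0)=-4 gives C_1=-4, C_2=-8.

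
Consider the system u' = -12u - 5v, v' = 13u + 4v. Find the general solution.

u(t) = C_1e^(-4t)sin(t) - 2C_1e^(-4t)cos(t) - 2C_2e^(-4t)sin(t) - C_2e^(-4t)cos(t), v(t) = -2C_1e^(-4t)sin(t) + 3C_1e^(-4t)cos(t) + 3C_2e^(-4t)sin(t) + 2C_2e^(-4t)cos(t)

Coefficient matrix A = [[-12, -5], [13, 4]].
Characteristic polynomial det(A - λI) = λ^2 + 8λ + 17 = 0.
Eigenvalues λ = -4 ± i (complex conjugate pair).
For λ=-4+i: an eigenvector is (-2,3) - i(1,-2) = (-2 - i, 3 + 2i).
A real fundamental pair from Re and Im of e^((-4+i)t)v: X_1 = e^(-4t)(cos(t)·(-2,3) + sin(t)·(1,-2)), X_2 = e^(-4t)(sin(t)·(-2,3) - cos(t)·(1,-2)).
General solution: C_1X_1 + C_2X_2.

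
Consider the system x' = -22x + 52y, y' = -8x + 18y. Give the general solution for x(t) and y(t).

Coefficient matrix A = [[-22, 52], [-8, 18]].
Characteristic polynomial det(A - λI) = λ^2 + 4λ + 20 = 0.
Eigenvalues λ = -2 ± 4i (complex conjugate pair).
For λ=-2+4i: an eigenvector is (-2,-1) - i(-3,-1) = (-2 + 3i, -1 + i).
A real fundamental pair from Re and Im of e^((-2+4i)t)v: X_1 = e^(-2t)(cos(4t)·(-2,-1) + sin(4t)·(-3,-1)), X_2 = e^(-2t)(sin(4t)·(-2,-1) - cos(4t)·(-3,-1)).
General solution: c_1X_1 + c_2X_2.

x(t) = -3c_1e^(-2t)sin(4t) - 2c_1e^(-2t)cos(4t) - 2c_2e^(-2t)sin(4t) + 3c_2e^(-2t)cos(4t), y(t) = -c_1e^(-2t)sin(4t) - c_1e^(-2t)cos(4t) - c_2e^(-2t)sin(4t) + c_2e^(-2t)cos(4t)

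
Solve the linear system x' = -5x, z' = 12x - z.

Coefficient matrix A = [[-5, 0], [12, -1]].
Characteristic polynomial det(A - λI) = λ^2 + 6λ + 5 = 0.
Eigenvalues λ = -1, -5.
For λ=-1: (A-λI) row 1 is [-4, 0], so an eigenvector is (0, 1).
For λ=-5: (A-λI) row 2 is [12, 4], so an eigenvector is (1, -3).
General solution: K_1e^(-t)(0,1) + K_2e^(-5t)(1,-3).

x(t) = K_2e^(-5t), z(t) = K_1e^(-t) - 3K_2e^(-5t)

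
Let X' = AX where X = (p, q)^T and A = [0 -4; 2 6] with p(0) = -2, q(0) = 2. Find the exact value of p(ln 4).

-512

A = [[0,-4],[2,6]]; eigenvalues λ = 4, 2.
Eigenvectors: (-1,1) for λ=4, (-2,1) for λ=2.
From the initial condition, c_1 = 2, c_2 = 0.
p(ln 4) = (2)(4^4)(-1) + (0)(4^2)(-2) = -512.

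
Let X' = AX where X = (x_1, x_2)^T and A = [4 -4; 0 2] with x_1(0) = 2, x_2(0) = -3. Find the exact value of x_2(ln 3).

A = [[4,-4],[0,2]]; eigenvalues λ = 2, 4.
Eigenvectors: (2,1) for λ=2, (1,0) for λ=4.
From the initial condition, c_1 = -3, c_2 = 8.
x_2(ln 3) = (-3)(3^2)(1) + (8)(3^4)(0) = -27.

-27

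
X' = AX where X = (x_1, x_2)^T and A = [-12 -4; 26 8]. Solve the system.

Coefficient matrix A = [[-12, -4], [26, 8]].
Characteristic polynomial det(A - λI) = λ^2 + 4λ + 8 = 0.
Eigenvalues λ = -2 ± 2i (complex conjugate pair).
For λ=-2+2i: an eigenvector is (-1,3) - i(-1,2) = (-1 + i, 3 - 2i).
A real fundamental pair from Re and Im of e^((-2+2i)t)v: X_1 = e^(-2t)(cos(2t)·(-1,3) + sin(2t)·(-1,2)), X_2 = e^(-2t)(sin(2t)·(-1,3) - cos(2t)·(-1,2)).
General solution: c_1X_1 + c_2X_2.

x_1(t) = -c_1e^(-2t)sin(2t) - c_1e^(-2t)cos(2t) - c_2e^(-2t)sin(2t) + c_2e^(-2t)cos(2t), x_2(t) = 2c_1e^(-2t)sin(2t) + 3c_1e^(-2t)cos(2t) + 3c_2e^(-2t)sin(2t) - 2c_2e^(-2t)cos(2t)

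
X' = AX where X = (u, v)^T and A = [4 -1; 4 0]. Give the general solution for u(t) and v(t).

u(t) = -C_1e^(2t) - C_2te^(2t) - C_2e^(2t), v(t) = -2C_1e^(2t) - 2C_2te^(2t) - C_2e^(2t)

Coefficient matrix A = [[4, -1], [4, 0]].
Characteristic polynomial det(A - λI) = λ^2 - 4λ + 4 = 0.
Single eigenvalue λ = 2 with algebraic multiplicity 2.
Eigenvector v = (-1,-2); generalized eigenvector w with (A-λI)w=v is (-1,-1).
General solution: e^(2t)[C_1·v + C_2·(t·v + w)].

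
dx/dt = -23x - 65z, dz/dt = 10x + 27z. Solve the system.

Coefficient matrix A = [[-23, -65], [10, 27]].
Characteristic polynomial det(A - λI) = λ^2 - 4λ + 29 = 0.
Eigenvalues λ = 2 ± 5i (complex conjugate pair).
For λ=2+5i: an eigenvector is (-3,1) - i(2,-1) = (-3 - 2i, 1 + i).
A real fundamental pair from Re and Im of e^((2+5i)t)v: X_1 = e^(2t)(cos(5t)·(-3,1) + sin(5t)·(2,-1)), X_2 = e^(2t)(sin(5t)·(-3,1) - cos(5t)·(2,-1)).
General solution: K_1X_1 + K_2X_2.

x(t) = 2K_1e^(2t)sin(5t) - 3K_1e^(2t)cos(5t) - 3K_2e^(2t)sin(5t) - 2K_2e^(2t)cos(5t), z(t) = -K_1e^(2t)sin(5t) + K_1e^(2t)cos(5t) + K_2e^(2t)sin(5t) + K_2e^(2t)cos(5t)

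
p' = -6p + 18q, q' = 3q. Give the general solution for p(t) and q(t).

p(t) = -c_1e^(-6t) + 2c_2e^(3t), q(t) = c_2e^(3t)

Coefficient matrix A = [[-6, 18], [0, 3]].
Characteristic polynomial det(A - λI) = λ^2 + 3λ - 18 = 0.
Eigenvalues λ = -6, 3.
For λ=-6: (A-λI) row 1 is [0, 18], so an eigenvector is (-1, 0).
For λ=3: (A-λI) row 1 is [-9, 18], so an eigenvector is (2, 1).
General solution: c_1e^(-6t)(-1,0) + c_2e^(3t)(2,1).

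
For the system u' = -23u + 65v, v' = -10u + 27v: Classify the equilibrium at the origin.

unstable spiral

A = [[-23,65],[-10,27]]; det(A-λI) = λ^2 - 4λ + 29.
λ = 2 ± 5i: positive real part.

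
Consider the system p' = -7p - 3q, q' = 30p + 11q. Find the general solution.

p(t) = -c_1e^(2t)sin(3t) + c_2e^(2t)cos(3t), q(t) = 3c_1e^(2t)sin(3t) + c_1e^(2t)cos(3t) + c_2e^(2t)sin(3t) - 3c_2e^(2t)cos(3t)

Coefficient matrix A = [[-7, -3], [30, 11]].
Characteristic polynomial det(A - λI) = λ^2 - 4λ + 13 = 0.
Eigenvalues λ = 2 ± 3i (complex conjugate pair).
For λ=2+3i: an eigenvector is (0,1) - i(-1,3) = (0 + i, 1 - 3i).
A real fundamental pair from Re and Im of e^((2+3i)t)v: X_1 = e^(2t)(cos(3t)·(0,1) + sin(3t)·(-1,3)), X_2 = e^(2t)(sin(3t)·(0,1) - cos(3t)·(-1,3)).
General solution: c_1X_1 + c_2X_2.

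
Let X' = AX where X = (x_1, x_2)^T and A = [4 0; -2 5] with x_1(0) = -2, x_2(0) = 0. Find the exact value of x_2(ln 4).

3072

A = [[4,0],[-2,5]]; eigenvalues λ = 5, 4.
Eigenvectors: (0,1) for λ=5, (-1,-2) for λ=4.
From the initial condition, c_1 = 4, c_2 = 2.
x_2(ln 4) = (4)(4^5)(1) + (2)(4^4)(-2) = 3072.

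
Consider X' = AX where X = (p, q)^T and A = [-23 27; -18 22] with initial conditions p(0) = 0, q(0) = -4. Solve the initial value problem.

p(t) = -12e^(4t) + 12e^(-5t), q(t) = -12e^(4t) + 8e^(-5t)

Coefficient matrix A = [[-23, 27], [-18, 22]].
Characteristic polynomial det(A - λI) = λ^2 + λ - 20 = 0.
Eigenvalues λ = 4, -5.
For λ=4: (A-λI) row 1 is [-27, 27], so an eigenvector is (1, 1).
For λ=-5: (A-λI) row 1 is [-18, 27], so an eigenvector is (3, 2).
General solution: C_1e^(4t)(1,1) + C_2e^(-5t)(3,2).
Applying p(0)=0, q(0)=-4 gives C_1=-12, C_2=4.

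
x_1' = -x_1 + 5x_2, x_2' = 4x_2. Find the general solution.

Coefficient matrix A = [[-1, 5], [0, 4]].
Characteristic polynomial det(A - λI) = λ^2 - 3λ - 4 = 0.
Eigenvalues λ = 4, -1.
For λ=4: (A-λI) row 1 is [-5, 5], so an eigenvector is (-1, -1).
For λ=-1: (A-λI) row 1 is [0, 5], so an eigenvector is (1, 0).
General solution: K_1e^(4t)(-1,-1) + K_2e^(-t)(1,0).

x_1(t) = -K_1e^(4t) + K_2e^(-t), x_2(t) = -K_1e^(4t)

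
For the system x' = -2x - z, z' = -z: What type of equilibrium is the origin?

A = [[-2,-1],[0,-1]]; det(A-λI) = λ^2 + 3λ + 2.
λ = -1, -2: both negative.

stable node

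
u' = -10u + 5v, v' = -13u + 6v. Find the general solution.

u(t) = -C_1e^(-2t)sin(t) + 2C_1e^(-2t)cos(t) + 2C_2e^(-2t)sin(t) + C_2e^(-2t)cos(t), v(t) = -2C_1e^(-2t)sin(t) + 3C_1e^(-2t)cos(t) + 3C_2e^(-2t)sin(t) + 2C_2e^(-2t)cos(t)

Coefficient matrix A = [[-10, 5], [-13, 6]].
Characteristic polynomial det(A - λI) = λ^2 + 4λ + 5 = 0.
Eigenvalues λ = -2 ± i (complex conjugate pair).
For λ=-2+i: an eigenvector is (2,3) - i(-1,-2) = (2 + i, 3 + 2i).
A real fundamental pair from Re and Im of e^((-2+i)t)v: X_1 = e^(-2t)(cos(t)·(2,3) + sin(t)·(-1,-2)), X_2 = e^(-2t)(sin(t)·(2,3) - cos(t)·(-1,-2)).
General solution: C_1X_1 + C_2X_2.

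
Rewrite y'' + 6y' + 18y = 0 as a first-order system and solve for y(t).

y(t) = K_1e^(-3t)cos(3t) + K_2e^(-3t)sin(3t)

Let x_1 = y, x_2 = y'. Then x_1' = x_2 and x_2' = -18x_1 - 6x_2.
A = [[0,1],[-18,-6]]; det(A-λI) = λ^2 + 6λ + 18.
Eigenvalues λ = -3 ± 3i.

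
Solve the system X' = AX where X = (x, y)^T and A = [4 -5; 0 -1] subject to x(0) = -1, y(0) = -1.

x(t) = -e^(-t), y(t) = -e^(-t)

Coefficient matrix A = [[4, -5], [0, -1]].
Characteristic polynomial det(A - λI) = λ^2 - 3λ - 4 = 0.
Eigenvalues λ = 4, -1.
For λ=4: (A-λI) row 1 is [0, -5], so an eigenvector is (1, 0).
For λ=-1: (A-λI) row 1 is [5, -5], so an eigenvector is (-1, -1).
General solution: C_1e^(4t)(1,0) + C_2e^(-t)(-1,-1).
Applying x(0)=-1, y(0)=-1 gives C_1=0, C_2=1.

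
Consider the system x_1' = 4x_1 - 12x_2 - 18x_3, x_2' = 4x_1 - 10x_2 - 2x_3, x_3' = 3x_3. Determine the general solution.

Coefficient matrix A = [[4, -12, -18], [4, -10, -2], [0, 0, 3]].
det(A - λI) = 0 gives eigenvalues λ = -4, 3, -2.
For λ=-4: eigenvector (3,2,0).
For λ=3: eigenvector (-6,-2,1).
For λ=-2: eigenvector (-2,-1,0).
General solution: K_1e^(-4t)(3,2,0) + K_2e^(3t)(-6,-2,1) + K_3e^(-2t)(-2,-1,0).

x_1(t) = 3K_1e^(-4t) - 6K_2e^(3t) - 2K_3e^(-2t), x_2(t) = 2K_1e^(-4t) - 2K_2e^(3t) - K_3e^(-2t), x_3(t) = K_2e^(3t)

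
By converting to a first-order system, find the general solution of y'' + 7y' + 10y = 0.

y(t) = K_1e^(-5t) + K_2e^(-2t)

Let x_1 = y, x_2 = y'. Then x_1' = x_2 and x_2' = -10x_1 - 7x_2.
A = [[0,1],[-10,-7]]; det(A-λI) = λ^2 + 7λ + 10.
Eigenvalues λ = -5, -2 with eigenvectors (1,-5), (1,-2).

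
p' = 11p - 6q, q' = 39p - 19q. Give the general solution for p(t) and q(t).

p(t) = -K_1e^(-4t)sin(3t) + K_1e^(-4t)cos(3t) + K_2e^(-4t)sin(3t) + K_2e^(-4t)cos(3t), q(t) = -2K_1e^(-4t)sin(3t) + 3K_1e^(-4t)cos(3t) + 3K_2e^(-4t)sin(3t) + 2K_2e^(-4t)cos(3t)

Coefficient matrix A = [[11, -6], [39, -19]].
Characteristic polynomial det(A - λI) = λ^2 + 8λ + 25 = 0.
Eigenvalues λ = -4 ± 3i (complex conjugate pair).
For λ=-4+3i: an eigenvector is (1,3) - i(-1,-2) = (1 + i, 3 + 2i).
A real fundamental pair from Re and Im of e^((-4+3i)t)v: X_1 = e^(-4t)(cos(3t)·(1,3) + sin(3t)·(-1,-2)), X_2 = e^(-4t)(sin(3t)·(1,3) - cos(3t)·(-1,-2)).
General solution: K_1X_1 + K_2X_2.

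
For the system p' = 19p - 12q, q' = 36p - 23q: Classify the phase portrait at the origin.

A = [[19,-12],[36,-23]]; det(A-λI) = λ^2 + 4λ - 5.
λ = 1, -5: opposite signs.

saddle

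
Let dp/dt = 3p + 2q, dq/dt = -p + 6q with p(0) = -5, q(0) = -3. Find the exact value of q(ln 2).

A = [[3,2],[-1,6]]; eigenvalues λ = 5, 4.
Eigenvectors: (1,1) for λ=5, (2,1) for λ=4.
From the initial condition, c_1 = -1, c_2 = -2.
q(ln 2) = (-1)(2^5)(1) + (-2)(2^4)(1) = -64.

-64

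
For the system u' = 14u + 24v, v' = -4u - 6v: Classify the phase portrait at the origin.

unstable node

A = [[14,24],[-4,-6]]; det(A-λI) = λ^2 - 8λ + 12.
λ = 6, 2: both positive.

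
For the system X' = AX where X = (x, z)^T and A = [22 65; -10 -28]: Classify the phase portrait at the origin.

A = [[22,65],[-10,-28]]; det(A-λI) = λ^2 + 6λ + 34.
λ = -3 ± 5i: negative real part.

stable spiral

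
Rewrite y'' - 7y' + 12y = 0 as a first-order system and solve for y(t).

Let x_1 = y, x_2 = y'. Then x_1' = x_2 and x_2' = -12x_1 + 7x_2.
A = [[0,1],[-12,7]]; det(A-λI) = λ^2 - 7λ + 12.
Eigenvalues λ = 4, 3 with eigenvectors (1,4), (1,3).

y(t) = C_1e^(4t) + C_2e^(3t)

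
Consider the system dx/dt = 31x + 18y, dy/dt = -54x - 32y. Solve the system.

x(t) = -C_1e^(-5t) - 2C_2e^(4t), y(t) = 2C_1e^(-5t) + 3C_2e^(4t)

Coefficient matrix A = [[31, 18], [-54, -32]].
Characteristic polynomial det(A - λI) = λ^2 + λ - 20 = 0.
Eigenvalues λ = -5, 4.
For λ=-5: (A-λI) row 1 is [36, 18], so an eigenvector is (-1, 2).
For λ=4: (A-λI) row 1 is [27, 18], so an eigenvector is (-2, 3).
General solution: C_1e^(-5t)(-1,2) + C_2e^(4t)(-2,3).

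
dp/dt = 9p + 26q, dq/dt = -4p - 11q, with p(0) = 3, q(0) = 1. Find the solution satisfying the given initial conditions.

Coefficient matrix A = [[9, 26], [-4, -11]].
Characteristic polynomial det(A - λI) = λ^2 + 2λ + 5 = 0.
Eigenvalues λ = -1 ± 2i (complex conjugate pair).
For λ=-1+2i: an eigenvector is (-2,1) - i(3,-1) = (-2 - 3i, 1 + i).
A real fundamental pair from Re and Im of e^((-1+2i)t)v: X_1 = e^(-t)(cos(2t)·(-2,1) + sin(2t)·(3,-1)), X_2 = e^(-t)(sin(2t)·(-2,1) - cos(2t)·(3,-1)).
General solution: K_1X_1 + K_2X_2.
Applying p(0)=3, q(0)=1 gives K_1=6, K_2=-5.

p(t) = 28e^(-t)sin(2t) + 3e^(-t)cos(2t), q(t) = -11e^(-t)sin(2t) + e^(-t)cos(2t)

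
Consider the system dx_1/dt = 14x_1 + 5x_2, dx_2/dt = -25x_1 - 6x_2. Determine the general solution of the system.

x_1(t) = K_1e^(4t)sin(5t) - K_2e^(4t)cos(5t), x_2(t) = -2K_1e^(4t)sin(5t) + K_1e^(4t)cos(5t) + K_2e^(4t)sin(5t) + 2K_2e^(4t)cos(5t)

Coefficient matrix A = [[14, 5], [-25, -6]].
Characteristic polynomial det(A - λI) = λ^2 - 8λ + 41 = 0.
Eigenvalues λ = 4 ± 5i (complex conjugate pair).
For λ=4+5i: an eigenvector is (0,1) - i(1,-2) = (0 - i, 1 + 2i).
A real fundamental pair from Re and Im of e^((4+5i)t)v: X_1 = e^(4t)(cos(5t)·(0,1) + sin(5t)·(1,-2)), X_2 = e^(4t)(sin(5t)·(0,1) - cos(5t)·(1,-2)).
General solution: K_1X_1 + K_2X_2.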